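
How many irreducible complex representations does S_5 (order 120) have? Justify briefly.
7

Solution. The number of irreducible complex representations of a finite group equals its number of conjugacy classes. Conjugacy classes in S_5 correspond to cycle types, i.e. partitions of 5; there are p(5) = 7 of them, so S_5 (order 120) has exactly 7 irreducible complex representations.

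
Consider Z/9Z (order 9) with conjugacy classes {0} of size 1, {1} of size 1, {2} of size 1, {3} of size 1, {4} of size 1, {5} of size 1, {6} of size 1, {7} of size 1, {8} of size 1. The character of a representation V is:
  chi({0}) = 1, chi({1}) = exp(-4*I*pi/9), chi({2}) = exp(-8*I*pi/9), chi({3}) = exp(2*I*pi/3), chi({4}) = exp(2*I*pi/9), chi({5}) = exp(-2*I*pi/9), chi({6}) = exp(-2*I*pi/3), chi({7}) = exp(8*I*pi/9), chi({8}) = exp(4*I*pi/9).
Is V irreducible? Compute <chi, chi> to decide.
Irreducible: <chi, chi> = 1.

Working: <chi, chi> = (1/|G|) sum_C |C| * |chi(C)|^2 = (1/9)[1*|1|^2 + 1*|exp(-4*I*pi/9)|^2 + 1*|exp(-8*I*pi/9)|^2 + 1*|exp(2*I*pi/3)|^2 + 1*|exp(2*I*pi/9)|^2 + 1*|exp(-2*I*pi/9)|^2 + 1*|exp(-2*I*pi/3)|^2 + 1*|exp(8*I*pi/9)|^2 + 1*|exp(4*I*pi/9)|^2]
  = (1/9)[(1) + (1) + (1) + (1) + (1) + (1) + (1) + (1) + (1)] = 9/9 = 1.
(Exp terms are combined using exp(i*s)*conj(exp(i*t)) = exp(i*(s-t)), and sums of them are collapsed using the identity that for every m > 1 the m distinct m-th roots of unity sum to 0, e.g. 1 + exp(2*I*pi/3) + exp(-2*I*pi/3) = 0.)
A character is irreducible iff <chi, chi> = 1, so this representation is irreducible.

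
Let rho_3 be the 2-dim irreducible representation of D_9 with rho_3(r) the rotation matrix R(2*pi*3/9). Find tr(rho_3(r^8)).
chi_{rho_3}(r^8) = 2*cos(2*pi*3*8/9) = -1

Proof sketch: rho_3(r^8) is rotation by angle 2*pi*3*8/9, whose trace is 2*cos(2*pi*3*8/9) = -1.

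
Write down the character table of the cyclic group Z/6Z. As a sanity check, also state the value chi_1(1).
Character table of Z/6Z (irreps indexed chi_0,...,chi_5 with chi_k(m) = zeta_6^(k*m), zeta_6 = exp(2*pi*i/6)):
  irrep \ class  {0} (size 1)  {1} (size 1)    {2} (size 1)    {3} (size 1)  {4} (size 1)    {5} (size 1)  
  chi_0          1             1               1               1             1               1             
  chi_1          1             exp(I*pi/3)     exp(2*I*pi/3)   -1            exp(-2*I*pi/3)  exp(-I*pi/3)  
  chi_2          1             exp(2*I*pi/3)   exp(-2*I*pi/3)  1             exp(2*I*pi/3)   exp(-2*I*pi/3)
  chi_3          1             -1              1               -1            1               -1            
  chi_4          1             exp(-2*I*pi/3)  exp(2*I*pi/3)   1             exp(-2*I*pi/3)  exp(2*I*pi/3) 
  chi_5          1             exp(-I*pi/3)    exp(-2*I*pi/3)  -1            exp(2*I*pi/3)   exp(I*pi/3)   

Spot check: chi_1(1) = zeta_6^(1*1) = zeta_6^1 = exp(I*pi/3).

Details: Z/6Z is abelian, so all 6 irreducible complex representations are 1-dimensional. They are given by chi_k(m) = zeta_6^(k*m) for k = 0,...,5. Row orthogonality: sum_m chi_k(m) conj(chi_l(m)) = 6 * [k = l].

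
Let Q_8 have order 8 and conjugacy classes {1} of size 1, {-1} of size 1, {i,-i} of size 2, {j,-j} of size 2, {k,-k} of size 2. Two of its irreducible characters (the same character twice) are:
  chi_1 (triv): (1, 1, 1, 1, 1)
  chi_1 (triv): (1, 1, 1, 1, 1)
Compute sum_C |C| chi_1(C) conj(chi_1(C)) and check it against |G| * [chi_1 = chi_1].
Sum = 8 = |G| = 8; so <chi_1, chi_1> = 1 (norm-1 confirms irreducibility).

Argument: Compute term by term over conjugacy classes (|C| * chi_1(C) * conj(chi_1(C))):
  1*(1)*conj(1) + 1*(1)*conj(1) + 2*(1)*conj(1) + 2*(1)*conj(1) + 2*(1)*conj(1)
  = (1) + (1) + (2) + (2) + (2)
  = 8.
Dividing by |G| = 8 gives 8/8 = 1, matching the row-orthogonality relation <chi_1, chi_1> = [chi_1 = chi_1].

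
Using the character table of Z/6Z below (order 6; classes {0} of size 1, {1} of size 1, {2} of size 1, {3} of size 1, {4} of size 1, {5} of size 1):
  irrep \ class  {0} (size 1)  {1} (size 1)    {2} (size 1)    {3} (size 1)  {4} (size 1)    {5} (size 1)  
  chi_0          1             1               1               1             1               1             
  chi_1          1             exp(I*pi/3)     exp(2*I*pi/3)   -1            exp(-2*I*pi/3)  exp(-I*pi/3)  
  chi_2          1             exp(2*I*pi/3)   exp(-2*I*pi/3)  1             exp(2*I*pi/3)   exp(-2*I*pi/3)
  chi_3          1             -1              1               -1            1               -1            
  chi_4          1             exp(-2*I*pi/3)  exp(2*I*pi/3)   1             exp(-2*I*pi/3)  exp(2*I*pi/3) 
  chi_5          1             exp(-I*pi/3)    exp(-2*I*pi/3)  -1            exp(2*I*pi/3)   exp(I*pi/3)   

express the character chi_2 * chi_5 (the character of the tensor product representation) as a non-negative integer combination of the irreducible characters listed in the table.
chi_2 tensor chi_5 = chi_1 (all other irreducibles have multiplicity 0).

The character of a tensor product is the pointwise product (chi_2 * chi_5)(C) = chi_2(C) * chi_5(C):
  {0}: (1)*(1), {1}: (exp(2*I*pi/3))*(exp(-I*pi/3)), {2}: (exp(-2*I*pi/3))*(exp(-2*I*pi/3)), {3}: (1)*(-1), {4}: (exp(2*I*pi/3))*(exp(2*I*pi/3)), {5}: (exp(-2*I*pi/3))*(exp(I*pi/3))
so (chi_2 * chi_5) takes values
  {0} -> 1, {1} -> exp(I*pi/3), {2} -> exp(2*I*pi/3), {3} -> -1, {4} -> exp(-2*I*pi/3), {5} -> exp(-I*pi/3).
Now take the inner product of this character with each irreducible chi from the table, <chi_2*chi_5, chi> = (1/6) sum_C |C| (chi_2*chi_5)(C) conj(chi(C)):
  <chi_2*chi_5, chi_0> = (1/6)[1*(1)*conj(1) + 1*(exp(I*pi/3))*conj(1) + 1*(exp(2*I*pi/3))*conj(1) + 1*(-1)*conj(1) + 1*(exp(-2*I*pi/3))*conj(1) + 1*(exp(-I*pi/3))*conj(1)]
      = (1/6)[(1) + (exp(I*pi/3)) + (exp(2*I*pi/3)) + (-1) + (exp(-2*I*pi/3)) + (exp(-I*pi/3))] = 0/6 = 0
  <chi_2*chi_5, chi_1> = (1/6)[1*(1)*conj(1) + 1*(exp(I*pi/3))*conj(exp(I*pi/3)) + 1*(exp(2*I*pi/3))*conj(exp(2*I*pi/3)) + 1*(-1)*conj(-1) + 1*(exp(-2*I*pi/3))*conj(exp(-2*I*pi/3)) + 1*(exp(-I*pi/3))*conj(exp(-I*pi/3))]
      = (1/6)[(1) + (1) + (1) + (1) + (1) + (1)] = 6/6 = 1
  <chi_2*chi_5, chi_2> = (1/6)[1*(1)*conj(1) + 1*(exp(I*pi/3))*conj(exp(2*I*pi/3)) + 1*(exp(2*I*pi/3))*conj(exp(-2*I*pi/3)) + 1*(-1)*conj(1) + 1*(exp(-2*I*pi/3))*conj(exp(2*I*pi/3)) + 1*(exp(-I*pi/3))*conj(exp(-2*I*pi/3))]
      = (1/6)[(1) + (exp(-I*pi/3)) + (exp(-2*I*pi/3)) + (-1) + (exp(2*I*pi/3)) + (exp(I*pi/3))] = 0/6 = 0
  <chi_2*chi_5, chi_3> = (1/6)[1*(1)*conj(1) + 1*(exp(I*pi/3))*conj(-1) + 1*(exp(2*I*pi/3))*conj(1) + 1*(-1)*conj(-1) + 1*(exp(-2*I*pi/3))*conj(1) + 1*(exp(-I*pi/3))*conj(-1)]
      = (1/6)[(1) + (-exp(I*pi/3)) + (exp(2*I*pi/3)) + (1) + (exp(-2*I*pi/3)) + (-exp(-I*pi/3))] = 0/6 = 0
  <chi_2*chi_5, chi_4> = (1/6)[1*(1)*conj(1) + 1*(exp(I*pi/3))*conj(exp(-2*I*pi/3)) + 1*(exp(2*I*pi/3))*conj(exp(2*I*pi/3)) + 1*(-1)*conj(1) + 1*(exp(-2*I*pi/3))*conj(exp(-2*I*pi/3)) + 1*(exp(-I*pi/3))*conj(exp(2*I*pi/3))]
      = (1/6)[(1) + (-1) + (1) + (-1) + (1) + (-1)] = 0/6 = 0
  <chi_2*chi_5, chi_5> = (1/6)[1*(1)*conj(1) + 1*(exp(I*pi/3))*conj(exp(-I*pi/3)) + 1*(exp(2*I*pi/3))*conj(exp(-2*I*pi/3)) + 1*(-1)*conj(-1) + 1*(exp(-2*I*pi/3))*conj(exp(2*I*pi/3)) + 1*(exp(-I*pi/3))*conj(exp(I*pi/3))]
      = (1/6)[(1) + (exp(2*I*pi/3)) + (exp(-2*I*pi/3)) + (1) + (exp(2*I*pi/3)) + (exp(-2*I*pi/3))] = 0/6 = 0
(Exp terms are combined using exp(i*s)*conj(exp(i*t)) = exp(i*(s-t)), and sums of them are collapsed using the identity that for every m > 1 the m distinct m-th roots of unity sum to 0, e.g. 1 + exp(2*I*pi/3) + exp(-2*I*pi/3) = 0.)
Hence the multiplicities are chi_1: 1. Dimension check: dim(chi_2)*dim(chi_5) = 1*1 = 1 and sum (mult * dim) = 1*1 = 1.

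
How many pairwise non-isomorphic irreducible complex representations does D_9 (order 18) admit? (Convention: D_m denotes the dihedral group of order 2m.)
6

Why: The number of irreducible complex representations of a finite group equals its number of conjugacy classes. D_9 has 6 conjugacy classes ((n+3)/2 for n odd), so D_9 (order 18) has exactly 6 irreducible complex representations.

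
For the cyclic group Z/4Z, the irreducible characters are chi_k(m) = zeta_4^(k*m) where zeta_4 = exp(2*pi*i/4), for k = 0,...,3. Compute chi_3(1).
chi_3(1) = zeta_4^3 = -I

Details: chi_3(1) = zeta_4^(3*1) = zeta_4^3. Since zeta_4^4 = 1, this equals zeta_4^3 = exp(2*pi*i*3/4) = -I.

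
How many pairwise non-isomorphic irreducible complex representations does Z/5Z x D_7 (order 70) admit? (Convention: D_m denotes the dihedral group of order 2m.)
25

Details: The number of irreducible complex representations of a finite group equals its number of conjugacy classes. For a direct product, #classes(G x H) = #classes(G) * #classes(H). Z/5Z has 5 classes (abelian), D_7 has 5 classes, so 5 * 5 = 25, so Z/5Z x D_7 (order 70) has exactly 25 irreducible complex representations.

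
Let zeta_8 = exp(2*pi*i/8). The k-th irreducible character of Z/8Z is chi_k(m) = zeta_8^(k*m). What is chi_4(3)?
chi_4(3) = zeta_8^12 = -1

Argument: chi_4(3) = zeta_8^(4*3) = zeta_8^12. Since zeta_8^8 = 1, this equals zeta_8^4 = exp(2*pi*i*4/8) = -1.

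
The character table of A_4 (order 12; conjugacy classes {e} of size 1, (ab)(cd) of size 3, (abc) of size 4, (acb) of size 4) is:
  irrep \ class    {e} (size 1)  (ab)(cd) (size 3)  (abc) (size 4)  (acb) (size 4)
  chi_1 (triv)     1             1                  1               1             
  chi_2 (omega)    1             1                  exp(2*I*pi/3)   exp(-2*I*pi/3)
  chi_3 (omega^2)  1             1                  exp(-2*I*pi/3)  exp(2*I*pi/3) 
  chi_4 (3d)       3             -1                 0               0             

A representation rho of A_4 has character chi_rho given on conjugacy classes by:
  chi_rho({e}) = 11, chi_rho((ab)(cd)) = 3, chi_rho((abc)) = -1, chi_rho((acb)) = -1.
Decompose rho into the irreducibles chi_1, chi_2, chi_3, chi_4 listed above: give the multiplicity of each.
Multiplicities: chi_1: 1, chi_2: 2, chi_3: 2, chi_4: 2.

Solution. Use <chi_rho, chi> = (1/|G|) sum_C |C| * chi_rho(C) * conj(chi(C)) with |G| = 12 for each irreducible chi in the table:
  <chi_rho, chi_1> = (1/12)[1*(11)*conj(1) + 3*(3)*conj(1) + 4*(-1)*conj(1) + 4*(-1)*conj(1)]
      = (1/12)[(11) + (9) + (-4) + (-4)] = 12/12 = 1
  <chi_rho, chi_2> = (1/12)[1*(11)*conj(1) + 3*(3)*conj(1) + 4*(-1)*conj(exp(2*I*pi/3)) + 4*(-1)*conj(exp(-2*I*pi/3))]
      = (1/12)[(11) + (9) + (8 + 4*exp(-2*I*pi/3) + 8*exp(2*I*pi/3)) + (8 + 8*exp(-2*I*pi/3) + 4*exp(2*I*pi/3))] = 24/12 = 2
  <chi_rho, chi_3> = (1/12)[1*(11)*conj(1) + 3*(3)*conj(1) + 4*(-1)*conj(exp(-2*I*pi/3)) + 4*(-1)*conj(exp(2*I*pi/3))]
      = (1/12)[(11) + (9) + (8 + 8*exp(-2*I*pi/3) + 4*exp(2*I*pi/3)) + (8 + 4*exp(-2*I*pi/3) + 8*exp(2*I*pi/3))] = 24/12 = 2
  <chi_rho, chi_4> = (1/12)[1*(11)*conj(3) + 3*(3)*conj(-1) + 4*(-1)*conj(0) + 4*(-1)*conj(0)]
      = (1/12)[(33) + (-9) + (0) + (0)] = 24/12 = 2
(Exp terms are combined using exp(i*s)*conj(exp(i*t)) = exp(i*(s-t)), and sums of them are collapsed using the identity that for every m > 1 the m distinct m-th roots of unity sum to 0, e.g. 1 + exp(2*I*pi/3) + exp(-2*I*pi/3) = 0.)
Dimension check: dim(rho) = sum (mult * dim) = 1*1 + 2*1 + 2*1 + 2*3 = 11 = chi_rho(e) = 11.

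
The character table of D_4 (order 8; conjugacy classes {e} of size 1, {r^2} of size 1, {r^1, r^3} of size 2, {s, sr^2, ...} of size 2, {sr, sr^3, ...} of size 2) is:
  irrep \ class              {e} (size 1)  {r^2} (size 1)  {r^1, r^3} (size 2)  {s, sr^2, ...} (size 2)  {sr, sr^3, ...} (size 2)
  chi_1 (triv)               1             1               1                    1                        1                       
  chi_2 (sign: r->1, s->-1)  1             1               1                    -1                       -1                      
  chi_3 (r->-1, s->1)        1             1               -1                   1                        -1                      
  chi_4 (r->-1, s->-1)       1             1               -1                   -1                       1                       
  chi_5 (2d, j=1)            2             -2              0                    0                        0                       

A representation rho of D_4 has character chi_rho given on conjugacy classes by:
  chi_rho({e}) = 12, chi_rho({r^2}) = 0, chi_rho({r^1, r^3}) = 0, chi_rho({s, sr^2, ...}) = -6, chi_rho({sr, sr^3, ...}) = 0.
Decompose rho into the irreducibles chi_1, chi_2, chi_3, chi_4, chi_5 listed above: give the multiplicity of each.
Multiplicities: chi_1: 0, chi_2: 3, chi_3: 0, chi_4: 3, chi_5: 3.

Reasoning: Use <chi_rho, chi> = (1/|G|) sum_C |C| * chi_rho(C) * conj(chi(C)) with |G| = 8 for each irreducible chi in the table:
  <chi_rho, chi_1> = (1/8)[1*(12)*conj(1) + 1*(0)*conj(1) + 2*(0)*conj(1) + 2*(-6)*conj(1) + 2*(0)*conj(1)]
      = (1/8)[(12) + (0) + (0) + (-12) + (0)] = 0/8 = 0
  <chi_rho, chi_2> = (1/8)[1*(12)*conj(1) + 1*(0)*conj(1) + 2*(0)*conj(1) + 2*(-6)*conj(-1) + 2*(0)*conj(-1)]
      = (1/8)[(12) + (0) + (0) + (12) + (0)] = 24/8 = 3
  <chi_rho, chi_3> = (1/8)[1*(12)*conj(1) + 1*(0)*conj(1) + 2*(0)*conj(-1) + 2*(-6)*conj(1) + 2*(0)*conj(-1)]
      = (1/8)[(12) + (0) + (0) + (-12) + (0)] = 0/8 = 0
  <chi_rho, chi_4> = (1/8)[1*(12)*conj(1) + 1*(0)*conj(1) + 2*(0)*conj(-1) + 2*(-6)*conj(-1) + 2*(0)*conj(1)]
      = (1/8)[(12) + (0) + (0) + (12) + (0)] = 24/8 = 3
  <chi_rho, chi_5> = (1/8)[1*(12)*conj(2) + 1*(0)*conj(-2) + 2*(0)*conj(0) + 2*(-6)*conj(0) + 2*(0)*conj(0)]
      = (1/8)[(24) + (0) + (0) + (0) + (0)] = 24/8 = 3
Dimension check: dim(rho) = sum (mult * dim) = 0*1 + 3*1 + 0*1 + 3*1 + 3*2 = 12 = chi_rho(e) = 12.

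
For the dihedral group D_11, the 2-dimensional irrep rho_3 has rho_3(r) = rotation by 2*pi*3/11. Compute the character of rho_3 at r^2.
chi_{rho_3}(r^2) = 2*cos(2*pi*3*2/11) = -2*cos(pi/11)

Explanation: rho_3(r^2) is rotation by angle 2*pi*3*2/11, whose trace is 2*cos(2*pi*3*2/11) = -2*cos(pi/11).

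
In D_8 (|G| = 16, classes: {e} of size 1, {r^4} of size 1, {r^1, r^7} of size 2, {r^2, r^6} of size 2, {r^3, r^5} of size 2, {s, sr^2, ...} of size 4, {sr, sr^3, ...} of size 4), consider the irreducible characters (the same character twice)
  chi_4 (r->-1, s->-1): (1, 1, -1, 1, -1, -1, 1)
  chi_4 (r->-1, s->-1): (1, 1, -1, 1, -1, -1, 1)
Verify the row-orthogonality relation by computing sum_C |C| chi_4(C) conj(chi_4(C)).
Sum = 16 = |G| = 16; so <chi_4, chi_4> = 1 (norm-1 confirms irreducibility).

Compute term by term over conjugacy classes (|C| * chi_4(C) * conj(chi_4(C))):
  1*(1)*conj(1) + 1*(1)*conj(1) + 2*(-1)*conj(-1) + 2*(1)*conj(1) + 2*(-1)*conj(-1) + 4*(-1)*conj(-1) + 4*(1)*conj(1)
  = (1) + (1) + (2) + (2) + (2) + (4) + (4)
  = 16.
Dividing by |G| = 16 gives 16/16 = 1, matching the row-orthogonality relation <chi_4, chi_4> = [chi_4 = chi_4].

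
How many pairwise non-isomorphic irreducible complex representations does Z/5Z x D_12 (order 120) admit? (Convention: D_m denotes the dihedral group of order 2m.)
45

Justification: The number of irreducible complex representations of a finite group equals its number of conjugacy classes. For a direct product, #classes(G x H) = #classes(G) * #classes(H). Z/5Z has 5 classes (abelian), D_12 has 9 classes, so 5 * 9 = 45, so Z/5Z x D_12 (order 120) has exactly 45 irreducible complex representations.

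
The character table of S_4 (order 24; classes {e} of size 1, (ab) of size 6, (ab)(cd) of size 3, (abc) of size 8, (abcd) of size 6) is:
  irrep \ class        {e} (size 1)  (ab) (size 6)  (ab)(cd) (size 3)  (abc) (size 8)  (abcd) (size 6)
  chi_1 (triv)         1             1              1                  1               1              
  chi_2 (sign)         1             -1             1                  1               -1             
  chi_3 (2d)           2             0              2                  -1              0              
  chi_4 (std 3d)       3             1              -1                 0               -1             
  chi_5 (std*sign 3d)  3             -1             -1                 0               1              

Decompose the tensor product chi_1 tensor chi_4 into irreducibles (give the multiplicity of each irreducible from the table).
chi_1 tensor chi_4 = chi_4 (all other irreducibles have multiplicity 0).

Justification: The character of a tensor product is the pointwise product (chi_1 * chi_4)(C) = chi_1(C) * chi_4(C):
  {e}: (1)*(3), (ab): (1)*(1), (ab)(cd): (1)*(-1), (abc): (1)*(0), (abcd): (1)*(-1)
so (chi_1 * chi_4) takes values
  {e} -> 3, (ab) -> 1, (ab)(cd) -> -1, (abc) -> 0, (abcd) -> -1.
Now take the inner product of this character with each irreducible chi from the table, <chi_1*chi_4, chi> = (1/24) sum_C |C| (chi_1*chi_4)(C) conj(chi(C)):
  <chi_1*chi_4, chi_1> = (1/24)[1*(3)*conj(1) + 6*(1)*conj(1) + 3*(-1)*conj(1) + 8*(0)*conj(1) + 6*(-1)*conj(1)]
      = (1/24)[(3) + (6) + (-3) + (0) + (-6)] = 0/24 = 0
  <chi_1*chi_4, chi_2> = (1/24)[1*(3)*conj(1) + 6*(1)*conj(-1) + 3*(-1)*conj(1) + 8*(0)*conj(1) + 6*(-1)*conj(-1)]
      = (1/24)[(3) + (-6) + (-3) + (0) + (6)] = 0/24 = 0
  <chi_1*chi_4, chi_3> = (1/24)[1*(3)*conj(2) + 6*(1)*conj(0) + 3*(-1)*conj(2) + 8*(0)*conj(-1) + 6*(-1)*conj(0)]
      = (1/24)[(6) + (0) + (-6) + (0) + (0)] = 0/24 = 0
  <chi_1*chi_4, chi_4> = (1/24)[1*(3)*conj(3) + 6*(1)*conj(1) + 3*(-1)*conj(-1) + 8*(0)*conj(0) + 6*(-1)*conj(-1)]
      = (1/24)[(9) + (6) + (3) + (0) + (6)] = 24/24 = 1
  <chi_1*chi_4, chi_5> = (1/24)[1*(3)*conj(3) + 6*(1)*conj(-1) + 3*(-1)*conj(-1) + 8*(0)*conj(0) + 6*(-1)*conj(1)]
      = (1/24)[(9) + (-6) + (3) + (0) + (-6)] = 0/24 = 0
Hence the multiplicities are chi_4: 1. Dimension check: dim(chi_1)*dim(chi_4) = 1*3 = 3 and sum (mult * dim) = 1*3 = 3.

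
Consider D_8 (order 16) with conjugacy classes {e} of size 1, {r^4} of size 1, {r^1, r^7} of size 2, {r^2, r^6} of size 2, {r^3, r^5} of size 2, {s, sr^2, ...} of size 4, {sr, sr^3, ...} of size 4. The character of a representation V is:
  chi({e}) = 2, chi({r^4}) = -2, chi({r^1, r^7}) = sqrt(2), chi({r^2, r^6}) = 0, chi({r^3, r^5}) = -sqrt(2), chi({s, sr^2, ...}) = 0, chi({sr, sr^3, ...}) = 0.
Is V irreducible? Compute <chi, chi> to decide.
Irreducible: <chi, chi> = 1.

Reasoning: <chi, chi> = (1/|G|) sum_C |C| * |chi(C)|^2 = (1/16)[1*|2|^2 + 1*|-2|^2 + 2*|sqrt(2)|^2 + 2*|0|^2 + 2*|-sqrt(2)|^2 + 4*|0|^2 + 4*|0|^2]
  = (1/16)[(4) + (4) + (4) + (0) + (4) + (0) + (0)] = 16/16 = 1.
A character is irreducible iff <chi, chi> = 1, so this representation is irreducible.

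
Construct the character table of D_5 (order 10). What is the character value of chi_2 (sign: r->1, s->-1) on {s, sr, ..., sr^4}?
Conjugacy classes: {e} of size 1, {r^1, r^4} of size 2, {r^2, r^3} of size 2, {s, sr, ..., sr^4} of size 5.
Character table:
  irrep \ class              {e} (size 1)  {r^1, r^4} (size 2)  {r^2, r^3} (size 2)  {s, sr, ..., sr^4} (size 5)
  chi_1 (triv)               1             1                    1                    1                          
  chi_2 (sign: r->1, s->-1)  1             1                    1                    -1                         
  chi_3 (2d, j=1)            2             -1/2 + sqrt(5)/2     -sqrt(5)/2 - 1/2     0                          
  chi_4 (2d, j=2)            2             -sqrt(5)/2 - 1/2     -1/2 + sqrt(5)/2     0                          

Spot check: chi_2 (sign: r->1, s->-1) on {s, sr, ..., sr^4} = -1.

Details: D_5 has order 2*5 = 10 with 4 conjugacy classes, hence 4 irreducibles. Sum of squared dims 1 + 1 + 4 + 4 = 10 = |G|. Linear characters come from the abelianisation; the 2-dimensional irreps have character r^k -> 2*cos(2*pi*j*k/5), reflections -> 0.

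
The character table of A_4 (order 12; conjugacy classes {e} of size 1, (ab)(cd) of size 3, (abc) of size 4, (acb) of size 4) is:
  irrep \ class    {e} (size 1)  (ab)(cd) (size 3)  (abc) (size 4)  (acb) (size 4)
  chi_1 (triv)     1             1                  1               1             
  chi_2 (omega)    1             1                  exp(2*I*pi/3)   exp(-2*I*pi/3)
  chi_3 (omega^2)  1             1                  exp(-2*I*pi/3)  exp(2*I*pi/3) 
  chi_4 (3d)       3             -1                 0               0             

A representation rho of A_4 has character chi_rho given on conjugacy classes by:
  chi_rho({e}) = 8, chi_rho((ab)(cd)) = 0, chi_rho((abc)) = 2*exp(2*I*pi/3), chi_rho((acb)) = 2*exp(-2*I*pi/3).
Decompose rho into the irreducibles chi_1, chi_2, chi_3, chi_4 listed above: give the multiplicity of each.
Multiplicities: chi_1: 0, chi_2: 2, chi_3: 0, chi_4: 2.

Why: Use <chi_rho, chi> = (1/|G|) sum_C |C| * chi_rho(C) * conj(chi(C)) with |G| = 12 for each irreducible chi in the table:
  <chi_rho, chi_1> = (1/12)[1*(8)*conj(1) + 3*(0)*conj(1) + 4*(2*exp(2*I*pi/3))*conj(1) + 4*(2*exp(-2*I*pi/3))*conj(1)]
      = (1/12)[(8) + (0) + (8*exp(2*I*pi/3)) + (8*exp(-2*I*pi/3))] = 0/12 = 0
  <chi_rho, chi_2> = (1/12)[1*(8)*conj(1) + 3*(0)*conj(1) + 4*(2*exp(2*I*pi/3))*conj(exp(2*I*pi/3)) + 4*(2*exp(-2*I*pi/3))*conj(exp(-2*I*pi/3))]
      = (1/12)[(8) + (0) + (8) + (8)] = 24/12 = 2
  <chi_rho, chi_3> = (1/12)[1*(8)*conj(1) + 3*(0)*conj(1) + 4*(2*exp(2*I*pi/3))*conj(exp(-2*I*pi/3)) + 4*(2*exp(-2*I*pi/3))*conj(exp(2*I*pi/3))]
      = (1/12)[(8) + (0) + (8*exp(-2*I*pi/3)) + (8*exp(2*I*pi/3))] = 0/12 = 0
  <chi_rho, chi_4> = (1/12)[1*(8)*conj(3) + 3*(0)*conj(-1) + 4*(2*exp(2*I*pi/3))*conj(0) + 4*(2*exp(-2*I*pi/3))*conj(0)]
      = (1/12)[(24) + (0) + (0) + (0)] = 24/12 = 2
(Exp terms are combined using exp(i*s)*conj(exp(i*t)) = exp(i*(s-t)), and sums of them are collapsed using the identity that for every m > 1 the m distinct m-th roots of unity sum to 0, e.g. 1 + exp(2*I*pi/3) + exp(-2*I*pi/3) = 0.)
Dimension check: dim(rho) = sum (mult * dim) = 0*1 + 2*1 + 0*1 + 2*3 = 8 = chi_rho(e) = 8.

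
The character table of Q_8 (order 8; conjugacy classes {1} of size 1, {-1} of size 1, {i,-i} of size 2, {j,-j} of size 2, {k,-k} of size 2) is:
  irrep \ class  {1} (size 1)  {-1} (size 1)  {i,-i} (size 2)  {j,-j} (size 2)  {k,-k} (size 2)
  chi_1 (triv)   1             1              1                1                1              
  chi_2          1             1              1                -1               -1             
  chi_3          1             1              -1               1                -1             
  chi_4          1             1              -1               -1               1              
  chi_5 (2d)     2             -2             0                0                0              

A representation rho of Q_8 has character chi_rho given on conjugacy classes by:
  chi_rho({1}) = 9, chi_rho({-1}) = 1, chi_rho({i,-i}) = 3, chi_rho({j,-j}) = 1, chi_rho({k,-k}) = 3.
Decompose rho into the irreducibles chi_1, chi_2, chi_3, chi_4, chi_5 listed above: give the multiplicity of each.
Multiplicities: chi_1: 3, chi_2: 1, chi_3: 0, chi_4: 1, chi_5: 2.

Proof sketch: Use <chi_rho, chi> = (1/|G|) sum_C |C| * chi_rho(C) * conj(chi(C)) with |G| = 8 for each irreducible chi in the table:
  <chi_rho, chi_1> = (1/8)[1*(9)*conj(1) + 1*(1)*conj(1) + 2*(3)*conj(1) + 2*(1)*conj(1) + 2*(3)*conj(1)]
      = (1/8)[(9) + (1) + (6) + (2) + (6)] = 24/8 = 3
  <chi_rho, chi_2> = (1/8)[1*(9)*conj(1) + 1*(1)*conj(1) + 2*(3)*conj(1) + 2*(1)*conj(-1) + 2*(3)*conj(-1)]
      = (1/8)[(9) + (1) + (6) + (-2) + (-6)] = 8/8 = 1
  <chi_rho, chi_3> = (1/8)[1*(9)*conj(1) + 1*(1)*conj(1) + 2*(3)*conj(-1) + 2*(1)*conj(1) + 2*(3)*conj(-1)]
      = (1/8)[(9) + (1) + (-6) + (2) + (-6)] = 0/8 = 0
  <chi_rho, chi_4> = (1/8)[1*(9)*conj(1) + 1*(1)*conj(1) + 2*(3)*conj(-1) + 2*(1)*conj(-1) + 2*(3)*conj(1)]
      = (1/8)[(9) + (1) + (-6) + (-2) + (6)] = 8/8 = 1
  <chi_rho, chi_5> = (1/8)[1*(9)*conj(2) + 1*(1)*conj(-2) + 2*(3)*conj(0) + 2*(1)*conj(0) + 2*(3)*conj(0)]
      = (1/8)[(18) + (-2) + (0) + (0) + (0)] = 16/8 = 2
Dimension check: dim(rho) = sum (mult * dim) = 3*1 + 1*1 + 0*1 + 1*1 + 2*2 = 9 = chi_rho(e) = 9.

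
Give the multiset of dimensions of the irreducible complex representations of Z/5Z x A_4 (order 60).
Dimensions: 1, 1, 1, 1, 1, 1, 1, 1, 1, 1, 1, 1, 1, 1, 1, 3, 3, 3, 3, 3

Reasoning: There are 20 irreducibles (= number of conjugacy classes). Their dimensions d_i satisfy sum d_i^2 = |G| = 60: 1 + 1 + 1 + 1 + 1 + 1 + 1 + 1 + 1 + 1 + 1 + 1 + 1 + 1 + 1 + 9 + 9 + 9 + 9 + 9 = 60. (For the product with Z/5Z: each of the 5 1-dim characters of Z/5Z tensors with each irrep of A_4, giving 5 copies of each A_4-dimension.)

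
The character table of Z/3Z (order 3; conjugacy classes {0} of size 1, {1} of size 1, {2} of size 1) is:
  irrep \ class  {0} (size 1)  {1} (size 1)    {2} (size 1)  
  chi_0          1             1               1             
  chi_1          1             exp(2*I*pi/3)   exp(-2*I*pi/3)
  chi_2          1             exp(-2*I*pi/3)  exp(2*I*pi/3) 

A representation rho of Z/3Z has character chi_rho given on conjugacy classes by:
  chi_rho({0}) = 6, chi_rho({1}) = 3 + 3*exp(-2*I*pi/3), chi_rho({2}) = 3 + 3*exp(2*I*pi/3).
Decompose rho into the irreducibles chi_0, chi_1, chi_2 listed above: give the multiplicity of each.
Multiplicities: chi_0: 3, chi_1: 0, chi_2: 3.

Solution. Use <chi_rho, chi> = (1/|G|) sum_C |C| * chi_rho(C) * conj(chi(C)) with |G| = 3 for each irreducible chi in the table:
  <chi_rho, chi_0> = (1/3)[1*(6)*conj(1) + 1*(3 + 3*exp(-2*I*pi/3))*conj(1) + 1*(3 + 3*exp(2*I*pi/3))*conj(1)]
      = (1/3)[(6) + (3 + 3*exp(-2*I*pi/3)) + (3 + 3*exp(2*I*pi/3))] = 9/3 = 3
  <chi_rho, chi_1> = (1/3)[1*(6)*conj(1) + 1*(3 + 3*exp(-2*I*pi/3))*conj(exp(2*I*pi/3)) + 1*(3 + 3*exp(2*I*pi/3))*conj(exp(-2*I*pi/3))]
      = (1/3)[(6) + (-3) + (-3)] = 0/3 = 0
  <chi_rho, chi_2> = (1/3)[1*(6)*conj(1) + 1*(3 + 3*exp(-2*I*pi/3))*conj(exp(-2*I*pi/3)) + 1*(3 + 3*exp(2*I*pi/3))*conj(exp(2*I*pi/3))]
      = (1/3)[(6) + (3 + 3*exp(2*I*pi/3)) + (3 + 3*exp(-2*I*pi/3))] = 9/3 = 3
(Exp terms are combined using exp(i*s)*conj(exp(i*t)) = exp(i*(s-t)), and sums of them are collapsed using the identity that for every m > 1 the m distinct m-th roots of unity sum to 0, e.g. 1 + exp(2*I*pi/3) + exp(-2*I*pi/3) = 0.)
Dimension check: dim(rho) = sum (mult * dim) = 3*1 + 0*1 + 3*1 = 6 = chi_rho(e) = 6.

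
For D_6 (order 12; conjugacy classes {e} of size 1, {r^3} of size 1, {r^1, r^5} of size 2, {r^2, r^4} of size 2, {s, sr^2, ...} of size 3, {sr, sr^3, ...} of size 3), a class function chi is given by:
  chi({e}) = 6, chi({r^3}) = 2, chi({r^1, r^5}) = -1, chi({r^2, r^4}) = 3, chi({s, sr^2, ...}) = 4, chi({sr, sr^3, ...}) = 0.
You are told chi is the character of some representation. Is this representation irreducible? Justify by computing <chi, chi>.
Not irreducible (reducible): <chi, chi> = 9 > 1.

Derivation: <chi, chi> = (1/|G|) sum_C |C| * |chi(C)|^2 = (1/12)[1*|6|^2 + 1*|2|^2 + 2*|-1|^2 + 2*|3|^2 + 3*|4|^2 + 3*|0|^2]
  = (1/12)[(36) + (4) + (2) + (18) + (48) + (0)] = 108/12 = 9.
A character is irreducible iff <chi, chi> = 1, so this representation is reducible.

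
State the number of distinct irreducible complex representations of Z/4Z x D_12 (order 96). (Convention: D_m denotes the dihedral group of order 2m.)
36

Working: The number of irreducible complex representations of a finite group equals its number of conjugacy classes. For a direct product, #classes(G x H) = #classes(G) * #classes(H). Z/4Z has 4 classes (abelian), D_12 has 9 classes, so 4 * 9 = 36, so Z/4Z x D_12 (order 96) has exactly 36 irreducible complex representations.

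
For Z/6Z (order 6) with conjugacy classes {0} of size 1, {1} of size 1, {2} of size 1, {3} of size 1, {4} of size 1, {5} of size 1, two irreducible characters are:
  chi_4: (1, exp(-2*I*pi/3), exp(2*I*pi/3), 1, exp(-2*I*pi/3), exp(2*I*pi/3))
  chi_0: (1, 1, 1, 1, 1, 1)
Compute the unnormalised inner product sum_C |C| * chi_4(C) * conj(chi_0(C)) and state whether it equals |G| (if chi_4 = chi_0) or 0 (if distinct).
Sum = 0; so <chi_4, chi_0> = 0 (distinct irreducibles are orthogonal).

Solution. Compute term by term over conjugacy classes (|C| * chi_4(C) * conj(chi_0(C))):
  1*(1)*conj(1) + 1*(exp(-2*I*pi/3))*conj(1) + 1*(exp(2*I*pi/3))*conj(1) + 1*(1)*conj(1) + 1*(exp(-2*I*pi/3))*conj(1) + 1*(exp(2*I*pi/3))*conj(1)
  = (1) + (exp(-2*I*pi/3)) + (exp(2*I*pi/3)) + (1) + (exp(-2*I*pi/3)) + (exp(2*I*pi/3))
  = 0.
(Exp terms are combined using exp(i*s)*conj(exp(i*t)) = exp(i*(s-t)), and sums of them are collapsed using the identity that for every m > 1 the m distinct m-th roots of unity sum to 0, e.g. 1 + exp(2*I*pi/3) + exp(-2*I*pi/3) = 0.)
Dividing by |G| = 6 gives 0/6 = 0, matching the row-orthogonality relation <chi_4, chi_0> = [chi_4 = chi_0].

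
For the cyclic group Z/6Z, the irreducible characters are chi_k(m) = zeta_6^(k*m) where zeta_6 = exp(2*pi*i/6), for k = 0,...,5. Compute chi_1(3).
chi_1(3) = zeta_6^3 = -1

Details: chi_1(3) = zeta_6^(1*3) = zeta_6^3. Since zeta_6^6 = 1, this equals zeta_6^3 = exp(2*pi*i*3/6) = -1.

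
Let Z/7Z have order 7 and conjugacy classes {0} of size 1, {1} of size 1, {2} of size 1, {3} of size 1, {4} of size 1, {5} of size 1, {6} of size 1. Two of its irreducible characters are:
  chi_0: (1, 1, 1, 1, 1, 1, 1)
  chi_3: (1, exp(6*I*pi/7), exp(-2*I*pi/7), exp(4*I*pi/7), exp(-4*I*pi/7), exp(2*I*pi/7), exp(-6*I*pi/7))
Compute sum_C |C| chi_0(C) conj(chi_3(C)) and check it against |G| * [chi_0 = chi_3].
Sum = 0; so <chi_0, chi_3> = 0 (distinct irreducibles are orthogonal).

Working: Compute term by term over conjugacy classes (|C| * chi_0(C) * conj(chi_3(C))):
  1*(1)*conj(1) + 1*(1)*conj(exp(6*I*pi/7)) + 1*(1)*conj(exp(-2*I*pi/7)) + 1*(1)*conj(exp(4*I*pi/7)) + 1*(1)*conj(exp(-4*I*pi/7)) + 1*(1)*conj(exp(2*I*pi/7)) + 1*(1)*conj(exp(-6*I*pi/7))
  = (1) + (exp(-6*I*pi/7)) + (exp(2*I*pi/7)) + (exp(-4*I*pi/7)) + (exp(4*I*pi/7)) + (exp(-2*I*pi/7)) + (exp(6*I*pi/7))
  = 0.
(Exp terms are combined using exp(i*s)*conj(exp(i*t)) = exp(i*(s-t)), and sums of them are collapsed using the identity that for every m > 1 the m distinct m-th roots of unity sum to 0, e.g. 1 + exp(2*I*pi/3) + exp(-2*I*pi/3) = 0.)
Dividing by |G| = 7 gives 0/7 = 0, matching the row-orthogonality relation <chi_0, chi_3> = [chi_0 = chi_3].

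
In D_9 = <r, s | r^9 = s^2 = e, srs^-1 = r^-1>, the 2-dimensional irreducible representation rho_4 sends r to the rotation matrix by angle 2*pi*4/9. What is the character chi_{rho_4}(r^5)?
chi_{rho_4}(r^5) = 2*cos(2*pi*4*5/9) = 2*cos(40*pi/9)

Proof sketch: rho_4(r^5) is rotation by angle 2*pi*4*5/9, whose trace is 2*cos(2*pi*4*5/9) = 2*cos(40*pi/9).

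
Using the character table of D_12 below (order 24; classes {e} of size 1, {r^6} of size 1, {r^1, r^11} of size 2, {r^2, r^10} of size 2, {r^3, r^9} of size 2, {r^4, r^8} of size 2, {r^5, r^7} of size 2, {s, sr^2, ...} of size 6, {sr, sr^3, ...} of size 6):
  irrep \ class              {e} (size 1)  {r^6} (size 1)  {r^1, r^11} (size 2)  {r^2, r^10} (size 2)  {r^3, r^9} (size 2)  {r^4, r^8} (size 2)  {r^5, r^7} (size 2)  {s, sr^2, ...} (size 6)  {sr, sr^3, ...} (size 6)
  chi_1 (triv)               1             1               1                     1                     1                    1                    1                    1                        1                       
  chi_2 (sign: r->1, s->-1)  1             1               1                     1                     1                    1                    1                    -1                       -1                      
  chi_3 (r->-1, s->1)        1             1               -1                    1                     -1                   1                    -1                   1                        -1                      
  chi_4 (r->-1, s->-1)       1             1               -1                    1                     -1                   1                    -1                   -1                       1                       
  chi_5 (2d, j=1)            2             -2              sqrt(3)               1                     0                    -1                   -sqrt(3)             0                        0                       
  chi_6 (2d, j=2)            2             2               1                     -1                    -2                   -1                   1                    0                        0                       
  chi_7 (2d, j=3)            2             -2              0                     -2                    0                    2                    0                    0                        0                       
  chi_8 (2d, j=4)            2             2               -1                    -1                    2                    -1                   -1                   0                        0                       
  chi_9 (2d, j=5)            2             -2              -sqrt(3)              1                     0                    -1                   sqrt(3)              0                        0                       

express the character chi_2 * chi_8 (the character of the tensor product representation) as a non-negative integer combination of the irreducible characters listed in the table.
chi_2 tensor chi_8 = chi_8 (all other irreducibles have multiplicity 0).

Working: The character of a tensor product is the pointwise product (chi_2 * chi_8)(C) = chi_2(C) * chi_8(C):
  {e}: (1)*(2), {r^6}: (1)*(2), {r^1, r^11}: (1)*(-1), {r^2, r^10}: (1)*(-1), {r^3, r^9}: (1)*(2), {r^4, r^8}: (1)*(-1), {r^5, r^7}: (1)*(-1), {s, sr^2, ...}: (-1)*(0), {sr, sr^3, ...}: (-1)*(0)
so (chi_2 * chi_8) takes values
  {e} -> 2, {r^6} -> 2, {r^1, r^11} -> -1, {r^2, r^10} -> -1, {r^3, r^9} -> 2, {r^4, r^8} -> -1, {r^5, r^7} -> -1, {s, sr^2, ...} -> 0, {sr, sr^3, ...} -> 0.
Now take the inner product of this character with each irreducible chi from the table, <chi_2*chi_8, chi> = (1/24) sum_C |C| (chi_2*chi_8)(C) conj(chi(C)):
  <chi_2*chi_8, chi_1> = (1/24)[1*(2)*conj(1) + 1*(2)*conj(1) + 2*(-1)*conj(1) + 2*(-1)*conj(1) + 2*(2)*conj(1) + 2*(-1)*conj(1) + 2*(-1)*conj(1) + 6*(0)*conj(1) + 6*(0)*conj(1)]
      = (1/24)[(2) + (2) + (-2) + (-2) + (4) + (-2) + (-2) + (0) + (0)] = 0/24 = 0
  <chi_2*chi_8, chi_2> = (1/24)[1*(2)*conj(1) + 1*(2)*conj(1) + 2*(-1)*conj(1) + 2*(-1)*conj(1) + 2*(2)*conj(1) + 2*(-1)*conj(1) + 2*(-1)*conj(1) + 6*(0)*conj(-1) + 6*(0)*conj(-1)]
      = (1/24)[(2) + (2) + (-2) + (-2) + (4) + (-2) + (-2) + (0) + (0)] = 0/24 = 0
  <chi_2*chi_8, chi_3> = (1/24)[1*(2)*conj(1) + 1*(2)*conj(1) + 2*(-1)*conj(-1) + 2*(-1)*conj(1) + 2*(2)*conj(-1) + 2*(-1)*conj(1) + 2*(-1)*conj(-1) + 6*(0)*conj(1) + 6*(0)*conj(-1)]
      = (1/24)[(2) + (2) + (2) + (-2) + (-4) + (-2) + (2) + (0) + (0)] = 0/24 = 0
  <chi_2*chi_8, chi_4> = (1/24)[1*(2)*conj(1) + 1*(2)*conj(1) + 2*(-1)*conj(-1) + 2*(-1)*conj(1) + 2*(2)*conj(-1) + 2*(-1)*conj(1) + 2*(-1)*conj(-1) + 6*(0)*conj(-1) + 6*(0)*conj(1)]
      = (1/24)[(2) + (2) + (2) + (-2) + (-4) + (-2) + (2) + (0) + (0)] = 0/24 = 0
  <chi_2*chi_8, chi_5> = (1/24)[1*(2)*conj(2) + 1*(2)*conj(-2) + 2*(-1)*conj(sqrt(3)) + 2*(-1)*conj(1) + 2*(2)*conj(0) + 2*(-1)*conj(-1) + 2*(-1)*conj(-sqrt(3)) + 6*(0)*conj(0) + 6*(0)*conj(0)]
      = (1/24)[(4) + (-4) + (-2*sqrt(3)) + (-2) + (0) + (2) + (2*sqrt(3)) + (0) + (0)] = 0/24 = 0
  <chi_2*chi_8, chi_6> = (1/24)[1*(2)*conj(2) + 1*(2)*conj(2) + 2*(-1)*conj(1) + 2*(-1)*conj(-1) + 2*(2)*conj(-2) + 2*(-1)*conj(-1) + 2*(-1)*conj(1) + 6*(0)*conj(0) + 6*(0)*conj(0)]
      = (1/24)[(4) + (4) + (-2) + (2) + (-8) + (2) + (-2) + (0) + (0)] = 0/24 = 0
  <chi_2*chi_8, chi_7> = (1/24)[1*(2)*conj(2) + 1*(2)*conj(-2) + 2*(-1)*conj(0) + 2*(-1)*conj(-2) + 2*(2)*conj(0) + 2*(-1)*conj(2) + 2*(-1)*conj(0) + 6*(0)*conj(0) + 6*(0)*conj(0)]
      = (1/24)[(4) + (-4) + (0) + (4) + (0) + (-4) + (0) + (0) + (0)] = 0/24 = 0
  <chi_2*chi_8, chi_8> = (1/24)[1*(2)*conj(2) + 1*(2)*conj(2) + 2*(-1)*conj(-1) + 2*(-1)*conj(-1) + 2*(2)*conj(2) + 2*(-1)*conj(-1) + 2*(-1)*conj(-1) + 6*(0)*conj(0) + 6*(0)*conj(0)]
      = (1/24)[(4) + (4) + (2) + (2) + (8) + (2) + (2) + (0) + (0)] = 24/24 = 1
  <chi_2*chi_8, chi_9> = (1/24)[1*(2)*conj(2) + 1*(2)*conj(-2) + 2*(-1)*conj(-sqrt(3)) + 2*(-1)*conj(1) + 2*(2)*conj(0) + 2*(-1)*conj(-1) + 2*(-1)*conj(sqrt(3)) + 6*(0)*conj(0) + 6*(0)*conj(0)]
      = (1/24)[(4) + (-4) + (2*sqrt(3)) + (-2) + (0) + (2) + (-2*sqrt(3)) + (0) + (0)] = 0/24 = 0
Hence the multiplicities are chi_8: 1. Dimension check: dim(chi_2)*dim(chi_8) = 1*2 = 2 and sum (mult * dim) = 1*2 = 2.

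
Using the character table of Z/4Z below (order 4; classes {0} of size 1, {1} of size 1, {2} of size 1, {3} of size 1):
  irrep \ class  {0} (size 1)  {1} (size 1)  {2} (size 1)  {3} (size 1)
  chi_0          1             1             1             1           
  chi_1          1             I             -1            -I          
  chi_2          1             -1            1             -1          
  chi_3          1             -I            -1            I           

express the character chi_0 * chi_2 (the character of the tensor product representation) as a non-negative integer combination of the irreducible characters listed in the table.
chi_0 tensor chi_2 = chi_2 (all other irreducibles have multiplicity 0).

Working: The character of a tensor product is the pointwise product (chi_0 * chi_2)(C) = chi_0(C) * chi_2(C):
  {0}: (1)*(1), {1}: (1)*(-1), {2}: (1)*(1), {3}: (1)*(-1)
so (chi_0 * chi_2) takes values
  {0} -> 1, {1} -> -1, {2} -> 1, {3} -> -1.
Now take the inner product of this character with each irreducible chi from the table, <chi_0*chi_2, chi> = (1/4) sum_C |C| (chi_0*chi_2)(C) conj(chi(C)):
  <chi_0*chi_2, chi_0> = (1/4)[1*(1)*conj(1) + 1*(-1)*conj(1) + 1*(1)*conj(1) + 1*(-1)*conj(1)]
      = (1/4)[(1) + (-1) + (1) + (-1)] = 0/4 = 0
  <chi_0*chi_2, chi_1> = (1/4)[1*(1)*conj(1) + 1*(-1)*conj(I) + 1*(1)*conj(-1) + 1*(-1)*conj(-I)]
      = (1/4)[(1) + (I) + (-1) + (-I)] = 0/4 = 0
  <chi_0*chi_2, chi_2> = (1/4)[1*(1)*conj(1) + 1*(-1)*conj(-1) + 1*(1)*conj(1) + 1*(-1)*conj(-1)]
      = (1/4)[(1) + (1) + (1) + (1)] = 4/4 = 1
  <chi_0*chi_2, chi_3> = (1/4)[1*(1)*conj(1) + 1*(-1)*conj(-I) + 1*(1)*conj(-1) + 1*(-1)*conj(I)]
      = (1/4)[(1) + (-I) + (-1) + (I)] = 0/4 = 0
(Exp terms are combined using exp(i*s)*conj(exp(i*t)) = exp(i*(s-t)), and sums of them are collapsed using the identity that for every m > 1 the m distinct m-th roots of unity sum to 0, e.g. 1 + exp(2*I*pi/3) + exp(-2*I*pi/3) = 0.)
Hence the multiplicities are chi_2: 1. Dimension check: dim(chi_0)*dim(chi_2) = 1*1 = 1 and sum (mult * dim) = 1*1 = 1.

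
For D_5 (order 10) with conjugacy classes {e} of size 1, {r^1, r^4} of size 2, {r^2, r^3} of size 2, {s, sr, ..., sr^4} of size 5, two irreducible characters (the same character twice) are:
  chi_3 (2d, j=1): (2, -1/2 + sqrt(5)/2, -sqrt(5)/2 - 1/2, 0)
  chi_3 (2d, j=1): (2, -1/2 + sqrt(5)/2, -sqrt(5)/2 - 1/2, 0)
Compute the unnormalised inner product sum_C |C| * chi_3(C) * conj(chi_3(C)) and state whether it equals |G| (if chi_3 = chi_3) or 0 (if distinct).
Sum = 10 = |G| = 10; so <chi_3, chi_3> = 1 (norm-1 confirms irreducibility).

Explanation: Compute term by term over conjugacy classes (|C| * chi_3(C) * conj(chi_3(C))):
  1*(2)*conj(2) + 2*(-1/2 + sqrt(5)/2)*conj(-1/2 + sqrt(5)/2) + 2*(-sqrt(5)/2 - 1/2)*conj(-sqrt(5)/2 - 1/2) + 5*(0)*conj(0)
  = (4) + (3 - sqrt(5)) + (sqrt(5) + 3) + (0)
  = 10.
Dividing by |G| = 10 gives 10/10 = 1, matching the row-orthogonality relation <chi_3, chi_3> = [chi_3 = chi_3].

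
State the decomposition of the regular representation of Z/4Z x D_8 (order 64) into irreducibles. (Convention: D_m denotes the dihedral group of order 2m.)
Each irreducible V_i of dimension d_i appears with multiplicity d_i, i.e. rho_reg = (direct sum over all irreducibles V_i) d_i V_i. The irreducible dimensions for Z/4Z x D_8 are 1, 1, 1, 1, 1, 1, 1, 1, 1, 1, 1, 1, 1, 1, 1, 1, 2, 2, 2, 2, 2, 2, 2, 2, 2, 2, 2, 2: 16 irreducibles of dimension 1, each with multiplicity 1; 12 irreducibles of dimension 2, each with multiplicity 2. Total dimension 16*1*1 + 12*2*2 = 64 = |G|.

Proof sketch: General theorem: in the regular representation of a finite group G, each irreducible appears with multiplicity equal to its dimension. Check: dim(rho_reg) = sum d_i^2 = 1 + 1 + 1 + 1 + 1 + 1 + 1 + 1 + 1 + 1 + 1 + 1 + 1 + 1 + 1 + 1 + 4 + 4 + 4 + 4 + 4 + 4 + 4 + 4 + 4 + 4 + 4 + 4 = 64 = |G|.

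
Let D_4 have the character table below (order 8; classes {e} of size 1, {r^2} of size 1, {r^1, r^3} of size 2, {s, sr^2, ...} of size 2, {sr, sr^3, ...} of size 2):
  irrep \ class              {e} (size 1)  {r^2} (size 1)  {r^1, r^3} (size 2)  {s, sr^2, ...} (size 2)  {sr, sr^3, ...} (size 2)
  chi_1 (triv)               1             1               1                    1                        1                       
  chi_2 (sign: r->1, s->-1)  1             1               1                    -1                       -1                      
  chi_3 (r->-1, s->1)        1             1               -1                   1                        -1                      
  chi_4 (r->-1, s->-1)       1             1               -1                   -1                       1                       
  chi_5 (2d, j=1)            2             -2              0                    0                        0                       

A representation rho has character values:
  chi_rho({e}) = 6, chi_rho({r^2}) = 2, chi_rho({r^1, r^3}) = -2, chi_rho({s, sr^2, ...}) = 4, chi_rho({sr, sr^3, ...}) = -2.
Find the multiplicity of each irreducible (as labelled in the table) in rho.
Multiplicities: chi_1: 1, chi_2: 0, chi_3: 3, chi_4: 0, chi_5: 1.

Solution. Use <chi_rho, chi> = (1/|G|) sum_C |C| * chi_rho(C) * conj(chi(C)) with |G| = 8 for each irreducible chi in the table:
  <chi_rho, chi_1> = (1/8)[1*(6)*conj(1) + 1*(2)*conj(1) + 2*(-2)*conj(1) + 2*(4)*conj(1) + 2*(-2)*conj(1)]
      = (1/8)[(6) + (2) + (-4) + (8) + (-4)] = 8/8 = 1
  <chi_rho, chi_2> = (1/8)[1*(6)*conj(1) + 1*(2)*conj(1) + 2*(-2)*conj(1) + 2*(4)*conj(-1) + 2*(-2)*conj(-1)]
      = (1/8)[(6) + (2) + (-4) + (-8) + (4)] = 0/8 = 0
  <chi_rho, chi_3> = (1/8)[1*(6)*conj(1) + 1*(2)*conj(1) + 2*(-2)*conj(-1) + 2*(4)*conj(1) + 2*(-2)*conj(-1)]
      = (1/8)[(6) + (2) + (4) + (8) + (4)] = 24/8 = 3
  <chi_rho, chi_4> = (1/8)[1*(6)*conj(1) + 1*(2)*conj(1) + 2*(-2)*conj(-1) + 2*(4)*conj(-1) + 2*(-2)*conj(1)]
      = (1/8)[(6) + (2) + (4) + (-8) + (-4)] = 0/8 = 0
  <chi_rho, chi_5> = (1/8)[1*(6)*conj(2) + 1*(2)*conj(-2) + 2*(-2)*conj(0) + 2*(4)*conj(0) + 2*(-2)*conj(0)]
      = (1/8)[(12) + (-4) + (0) + (0) + (0)] = 8/8 = 1
Dimension check: dim(rho) = sum (mult * dim) = 1*1 + 0*1 + 3*1 + 0*1 + 1*2 = 6 = chi_rho(e) = 6.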